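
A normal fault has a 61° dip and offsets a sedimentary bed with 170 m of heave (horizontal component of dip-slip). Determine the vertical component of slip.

throw = heave × tan(dip) = 170 × tan(61°) = 307 m

307 m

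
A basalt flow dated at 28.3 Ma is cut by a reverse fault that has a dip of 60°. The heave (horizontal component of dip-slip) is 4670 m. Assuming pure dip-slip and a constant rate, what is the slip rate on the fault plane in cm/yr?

dip-slip = heave / cos(dip) = 4670 m / cos(60°) = 9340 m
rate = 9340 m / 28.3 Ma = 0.000330 m/yr = 0.0330 cm/yr

0.0330 cm/yr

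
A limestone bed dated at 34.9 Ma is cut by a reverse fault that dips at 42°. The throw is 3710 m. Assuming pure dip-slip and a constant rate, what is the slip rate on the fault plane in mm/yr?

dip-slip = throw / sin(dip) = 3710 m / sin(42°) = 5545 m
rate = 5545 m / 34.9 Ma = 0.000159 m/yr = 0.159 mm/yr

0.159 mm/yr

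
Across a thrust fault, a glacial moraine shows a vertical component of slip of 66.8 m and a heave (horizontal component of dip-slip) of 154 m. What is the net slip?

168 m

net slip = √(throw² + heave²) = √(66.8² + 154²) = 168 m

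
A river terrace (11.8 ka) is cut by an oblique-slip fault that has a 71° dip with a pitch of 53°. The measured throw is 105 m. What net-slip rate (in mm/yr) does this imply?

11.8 mm/yr

dip-slip = throw / sin(dip) = 105 / sin(71°) = 111.1 m
net slip = dip-slip / sin(rake) = 111.1 / sin(53°) = 139 m
rate = 139 m / 11.8 ka = 0.0118 m/yr = 11.8 mm/yr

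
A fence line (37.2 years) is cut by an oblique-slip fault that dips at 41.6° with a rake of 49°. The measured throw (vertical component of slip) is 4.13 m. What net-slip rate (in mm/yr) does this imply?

222 mm/yr

dip-slip = throw / sin(dip) = 4.13 / sin(41.6°) = 6.221 m
net slip = dip-slip / sin(rake) = 6.221 / sin(49°) = 8.242 m
rate = 8.242 m / 37.2 years = 0.222 m/yr = 222 mm/yr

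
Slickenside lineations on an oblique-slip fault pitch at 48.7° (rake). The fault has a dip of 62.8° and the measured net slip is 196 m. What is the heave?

67.3 m

dip-slip = net slip × sin(rake) = 196 m × sin(48.7°) = 147.2 m
heave = dip-slip × cos(dip) = 147.2 × cos(62.8°) = 67.3 m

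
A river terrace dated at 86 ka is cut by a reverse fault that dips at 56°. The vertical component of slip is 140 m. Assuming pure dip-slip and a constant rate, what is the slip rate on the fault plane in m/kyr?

1.96 m/kyr

dip-slip = throw / sin(dip) = 140 m / sin(56°) = 168.9 m
rate = 168.9 m / 86 ka = 0.00196 m/yr = 1.96 m/kyr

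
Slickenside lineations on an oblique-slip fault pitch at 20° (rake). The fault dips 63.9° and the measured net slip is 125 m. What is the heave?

dip-slip = net slip × sin(rake) = 125 m × sin(20°) = 42.75 m
heave = dip-slip × cos(dip) = 42.75 × cos(63.9°) = 18.8 m

18.8 m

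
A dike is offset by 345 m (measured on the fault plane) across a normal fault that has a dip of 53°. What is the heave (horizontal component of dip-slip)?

208 m

heave = dip-slip × cos(dip) = 345 m × cos(53°) = 208 m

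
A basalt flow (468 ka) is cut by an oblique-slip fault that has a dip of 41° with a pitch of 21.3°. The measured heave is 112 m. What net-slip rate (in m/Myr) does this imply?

873 m/Myr

dip-slip = heave / cos(dip) = 112 / cos(41°) = 148.4 m
net slip = dip-slip / sin(rake) = 148.4 / sin(21.3°) = 408.5 m
rate = 408.5 m / 468 ka = 0.000873 m/yr = 873 m/Myr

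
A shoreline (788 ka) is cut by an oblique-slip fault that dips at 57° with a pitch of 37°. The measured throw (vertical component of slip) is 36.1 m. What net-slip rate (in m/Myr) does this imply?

dip-slip = throw / sin(dip) = 36.1 / sin(57°) = 43.04 m
net slip = dip-slip / sin(rake) = 43.04 / sin(37°) = 71.52 m
rate = 71.52 m / 788 ka = 0.0000908 m/yr = 90.8 m/Myr

90.8 m/Myr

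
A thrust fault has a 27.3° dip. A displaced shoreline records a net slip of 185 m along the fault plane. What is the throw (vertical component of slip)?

84.9 m

throw = dip-slip × sin(dip) = 185 m × sin(27.3°) = 84.9 m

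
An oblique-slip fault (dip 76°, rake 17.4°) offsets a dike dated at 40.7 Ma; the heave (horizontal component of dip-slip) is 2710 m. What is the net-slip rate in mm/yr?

dip-slip = heave / cos(dip) = 2710 / cos(76°) = 11200 m
net slip = dip-slip / sin(rake) = 11200 / sin(17.4°) = 37460 m
rate = 37460 m / 40.7 Ma = 0.000920 m/yr = 0.920 mm/yr

0.920 mm/yr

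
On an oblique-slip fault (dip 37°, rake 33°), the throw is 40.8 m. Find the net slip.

124 m

dip-slip = throw / sin(dip) = 40.8 / sin(37°) = 67.79 m
net slip = dip-slip / sin(rake) = 67.79 / sin(33°) = 124 m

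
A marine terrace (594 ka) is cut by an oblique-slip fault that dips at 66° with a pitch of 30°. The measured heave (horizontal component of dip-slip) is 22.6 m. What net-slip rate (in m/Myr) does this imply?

dip-slip = heave / cos(dip) = 22.6 / cos(66°) = 55.56 m
net slip = dip-slip / sin(rake) = 55.56 / sin(30°) = 111.1 m
rate = 111.1 m / 594 ka = 0.000187 m/yr = 187 m/Myr

187 m/Myr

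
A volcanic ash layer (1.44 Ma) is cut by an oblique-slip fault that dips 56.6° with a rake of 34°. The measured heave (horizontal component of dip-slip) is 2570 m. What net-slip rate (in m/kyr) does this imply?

dip-slip = heave / cos(dip) = 2570 / cos(56.6°) = 4669 m
net slip = dip-slip / sin(rake) = 4669 / sin(34°) = 8349 m
rate = 8349 m / 1.44 Ma = 0.00580 m/yr = 5.80 m/kyr

5.80 m/kyr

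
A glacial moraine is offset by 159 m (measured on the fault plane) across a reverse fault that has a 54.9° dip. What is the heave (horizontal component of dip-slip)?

heave = dip-slip × cos(dip) = 159 m × cos(54.9°) = 91.4 m

91.4 m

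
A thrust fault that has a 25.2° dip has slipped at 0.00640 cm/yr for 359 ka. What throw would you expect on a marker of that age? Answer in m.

dip-slip = rate × time = 0.00640 cm/yr × 359 ka = 22.98 m
throw = dip-slip × sin(dip) = 22.98 × sin(25.2°) = 9.78 m

9.78 m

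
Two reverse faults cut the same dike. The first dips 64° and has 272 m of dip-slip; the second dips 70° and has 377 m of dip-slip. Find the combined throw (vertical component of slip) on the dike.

599 m

throw_A = 272 × sin(64°) = 244.5 m
throw_B = 377 × sin(70°) = 354.3 m
total = 244.5 + 354.3 = 599 m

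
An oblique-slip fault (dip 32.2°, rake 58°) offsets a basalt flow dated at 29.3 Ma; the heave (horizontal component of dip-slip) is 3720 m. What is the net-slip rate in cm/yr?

0.0177 cm/yr

dip-slip = heave / cos(dip) = 3720 / cos(32.2°) = 4396 m
net slip = dip-slip / sin(rake) = 4396 / sin(58°) = 5184 m
rate = 5184 m / 29.3 Ma = 0.000177 m/yr = 0.0177 cm/yr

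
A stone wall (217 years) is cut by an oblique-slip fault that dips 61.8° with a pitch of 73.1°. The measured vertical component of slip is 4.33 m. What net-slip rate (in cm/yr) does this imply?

dip-slip = throw / sin(dip) = 4.33 / sin(61.8°) = 4.913 m
net slip = dip-slip / sin(rake) = 4.913 / sin(73.1°) = 5.135 m
rate = 5.135 m / 217 years = 0.0237 m/yr = 2.37 cm/yr

2.37 cm/yr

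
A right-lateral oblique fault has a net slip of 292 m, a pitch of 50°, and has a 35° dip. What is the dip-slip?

dip-slip = net slip × sin(rake) = 292 m × sin(50°) = 224 m

224 m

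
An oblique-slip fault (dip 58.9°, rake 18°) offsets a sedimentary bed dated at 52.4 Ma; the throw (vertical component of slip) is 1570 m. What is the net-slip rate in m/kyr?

0.113 m/kyr

dip-slip = throw / sin(dip) = 1570 / sin(58.9°) = 1834 m
net slip = dip-slip / sin(rake) = 1834 / sin(18°) = 5933 m
rate = 5933 m / 52.4 Ma = 0.000113 m/yr = 0.113 m/kyr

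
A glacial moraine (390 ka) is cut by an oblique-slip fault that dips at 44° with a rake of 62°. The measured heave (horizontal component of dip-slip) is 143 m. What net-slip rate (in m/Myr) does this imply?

dip-slip = heave / cos(dip) = 143 / cos(44°) = 198.8 m
net slip = dip-slip / sin(rake) = 198.8 / sin(62°) = 225.1 m
rate = 225.1 m / 390 ka = 0.000577 m/yr = 577 m/Myr

577 m/Myr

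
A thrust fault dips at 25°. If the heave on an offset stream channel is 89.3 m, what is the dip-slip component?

98.5 m

dip-slip = heave / cos(dip) = 89.3 / cos(25°) = 98.5 m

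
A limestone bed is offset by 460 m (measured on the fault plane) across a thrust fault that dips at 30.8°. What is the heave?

395 m

heave = dip-slip × cos(dip) = 460 m × cos(30.8°) = 395 m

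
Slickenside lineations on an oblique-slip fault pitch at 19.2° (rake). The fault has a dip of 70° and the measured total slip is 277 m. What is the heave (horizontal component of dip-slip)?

31.2 m

dip-slip = net slip × sin(rake) = 277 m × sin(19.2°) = 91.10 m
heave = dip-slip × cos(dip) = 91.10 × cos(70°) = 31.2 m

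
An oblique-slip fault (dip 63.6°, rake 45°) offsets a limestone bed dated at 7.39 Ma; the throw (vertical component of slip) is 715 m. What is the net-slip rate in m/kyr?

dip-slip = throw / sin(dip) = 715 / sin(63.6°) = 798.2 m
net slip = dip-slip / sin(rake) = 798.2 / sin(45°) = 1129 m
rate = 1129 m / 7.39 Ma = 0.000153 m/yr = 0.153 m/kyr

0.153 m/kyr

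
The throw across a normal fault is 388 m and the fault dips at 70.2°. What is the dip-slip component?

412 m

dip-slip = throw / sin(dip) = 388 / sin(70.2°) = 412 m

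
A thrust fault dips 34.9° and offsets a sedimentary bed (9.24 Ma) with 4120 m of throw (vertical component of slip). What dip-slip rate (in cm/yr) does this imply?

0.0779 cm/yr

dip-slip = throw / sin(dip) = 4120 m / sin(34.9°) = 7201 m
rate = 7201 m / 9.24 Ma = 0.000779 m/yr = 0.0779 cm/yr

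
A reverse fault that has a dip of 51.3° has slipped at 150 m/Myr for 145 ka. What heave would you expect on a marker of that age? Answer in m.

13.6 m

dip-slip = rate × time = 150 m/Myr × 145 ka = 21.75 m
heave = dip-slip × cos(dip) = 21.75 × cos(51.3°) = 13.6 m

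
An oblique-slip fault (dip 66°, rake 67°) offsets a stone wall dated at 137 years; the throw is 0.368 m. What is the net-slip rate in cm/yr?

0.319 cm/yr

dip-slip = throw / sin(dip) = 0.368 / sin(66°) = 0.4028 m
net slip = dip-slip / sin(rake) = 0.4028 / sin(67°) = 0.4376 m
rate = 0.4376 m / 137 years = 0.00319 m/yr = 0.319 cm/yr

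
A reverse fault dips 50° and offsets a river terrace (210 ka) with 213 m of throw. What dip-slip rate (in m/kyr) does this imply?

1.32 m/kyr

dip-slip = throw / sin(dip) = 213 m / sin(50°) = 278.1 m
rate = 278.1 m / 210 ka = 0.00132 m/yr = 1.32 m/kyr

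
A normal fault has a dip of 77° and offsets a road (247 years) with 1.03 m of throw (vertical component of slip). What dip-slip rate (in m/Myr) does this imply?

dip-slip = throw / sin(dip) = 1.03 m / sin(77°) = 1.057 m
rate = 1.057 m / 247 years = 0.00428 m/yr = 4280 m/Myr

4280 m/Myr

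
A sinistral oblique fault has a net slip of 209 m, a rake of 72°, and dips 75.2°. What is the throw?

dip-slip = net slip × sin(rake) = 209 m × sin(72°) = 198.8 m
throw = dip-slip × sin(dip) = 198.8 × sin(75.2°) = 192 m

192 m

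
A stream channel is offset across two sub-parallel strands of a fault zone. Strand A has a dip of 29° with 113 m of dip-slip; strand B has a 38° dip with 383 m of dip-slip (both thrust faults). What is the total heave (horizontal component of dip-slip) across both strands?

heave_A = 113 × cos(29°) = 98.83 m
heave_B = 383 × cos(38°) = 301.8 m
total = 98.83 + 301.8 = 401 m

401 m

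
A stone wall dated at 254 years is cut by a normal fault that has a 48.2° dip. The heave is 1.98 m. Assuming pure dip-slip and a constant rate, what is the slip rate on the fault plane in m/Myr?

dip-slip = heave / cos(dip) = 1.98 m / cos(48.2°) = 2.971 m
rate = 2.971 m / 254 years = 0.0117 m/yr = 11700 m/Myr

11700 m/Myr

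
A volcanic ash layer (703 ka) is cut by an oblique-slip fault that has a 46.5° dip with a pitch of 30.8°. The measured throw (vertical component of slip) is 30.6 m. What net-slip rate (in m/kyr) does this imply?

dip-slip = throw / sin(dip) = 30.6 / sin(46.5°) = 42.19 m
net slip = dip-slip / sin(rake) = 42.19 / sin(30.8°) = 82.39 m
rate = 82.39 m / 703 ka = 0.000117 m/yr = 0.117 m/kyr

0.117 m/kyr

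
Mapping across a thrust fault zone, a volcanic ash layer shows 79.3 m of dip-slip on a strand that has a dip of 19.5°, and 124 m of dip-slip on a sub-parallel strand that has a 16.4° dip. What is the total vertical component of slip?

throw_A = 79.3 × sin(19.5°) = 26.47 m
throw_B = 124 × sin(16.4°) = 35.01 m
total = 26.47 + 35.01 = 61.5 m

61.5 m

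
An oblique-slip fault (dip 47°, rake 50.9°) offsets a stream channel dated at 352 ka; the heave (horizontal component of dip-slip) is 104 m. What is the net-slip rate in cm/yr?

0.0558 cm/yr

dip-slip = heave / cos(dip) = 104 / cos(47°) = 152.5 m
net slip = dip-slip / sin(rake) = 152.5 / sin(50.9°) = 196.5 m
rate = 196.5 m / 352 ka = 0.000558 m/yr = 0.0558 cm/yr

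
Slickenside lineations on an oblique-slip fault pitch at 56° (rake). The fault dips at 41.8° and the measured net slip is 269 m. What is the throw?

149 m

dip-slip = net slip × sin(rake) = 269 m × sin(56°) = 223 m
throw = dip-slip × sin(dip) = 223 × sin(41.8°) = 149 m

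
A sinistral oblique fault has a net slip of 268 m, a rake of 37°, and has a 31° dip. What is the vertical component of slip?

83.1 m

dip-slip = net slip × sin(rake) = 268 m × sin(37°) = 161.3 m
throw = dip-slip × sin(dip) = 161.3 × sin(31°) = 83.1 m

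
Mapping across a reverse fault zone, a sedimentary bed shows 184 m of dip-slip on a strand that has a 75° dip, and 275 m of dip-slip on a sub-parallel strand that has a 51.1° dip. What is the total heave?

heave_A = 184 × cos(75°) = 47.62 m
heave_B = 275 × cos(51.1°) = 172.7 m
total = 47.62 + 172.7 = 220 m

220 m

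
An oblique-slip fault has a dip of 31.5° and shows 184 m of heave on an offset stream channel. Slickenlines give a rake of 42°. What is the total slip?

dip-slip = heave / cos(dip) = 184 / cos(31.5°) = 215.8 m
net slip = dip-slip / sin(rake) = 215.8 / sin(42°) = 323 m

323 m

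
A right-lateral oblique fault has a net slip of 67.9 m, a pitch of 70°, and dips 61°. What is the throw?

55.8 m

dip-slip = net slip × sin(rake) = 67.9 m × sin(70°) = 63.81 m
throw = dip-slip × sin(dip) = 63.81 × sin(61°) = 55.8 m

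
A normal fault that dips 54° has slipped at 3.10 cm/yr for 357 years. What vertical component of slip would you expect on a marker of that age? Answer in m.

dip-slip = rate × time = 3.10 cm/yr × 357 years = 11.07 m
throw = dip-slip × sin(dip) = 11.07 × sin(54°) = 8.95 m

8.95 m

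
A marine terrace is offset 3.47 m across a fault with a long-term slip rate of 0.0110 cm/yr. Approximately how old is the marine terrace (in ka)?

31.5 ka

age = offset / rate = 3.47 m / (0.0110 cm/yr) = 31500 yr = 31.5 ka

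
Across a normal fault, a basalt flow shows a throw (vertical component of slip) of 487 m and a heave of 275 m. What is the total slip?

net slip = √(throw² + heave²) = √(487² + 275²) = 559 m

559 m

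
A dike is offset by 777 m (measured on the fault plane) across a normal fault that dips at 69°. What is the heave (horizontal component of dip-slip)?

heave = dip-slip × cos(dip) = 777 m × cos(69°) = 278 m

278 m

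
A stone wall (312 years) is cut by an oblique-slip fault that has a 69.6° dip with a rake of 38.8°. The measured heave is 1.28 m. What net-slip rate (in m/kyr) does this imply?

dip-slip = heave / cos(dip) = 1.28 / cos(69.6°) = 3.672 m
net slip = dip-slip / sin(rake) = 3.672 / sin(38.8°) = 5.860 m
rate = 5.860 m / 312 years = 0.0188 m/yr = 18.8 m/kyr

18.8 m/kyr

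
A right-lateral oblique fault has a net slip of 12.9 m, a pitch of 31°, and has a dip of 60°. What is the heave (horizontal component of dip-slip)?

dip-slip = net slip × sin(rake) = 12.9 m × sin(31°) = 6.644 m
heave = dip-slip × cos(dip) = 6.644 × cos(60°) = 3.32 m

3.32 m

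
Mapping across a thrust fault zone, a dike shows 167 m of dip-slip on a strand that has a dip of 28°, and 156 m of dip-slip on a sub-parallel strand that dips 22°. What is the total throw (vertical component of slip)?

137 m

throw_A = 167 × sin(28°) = 78.40 m
throw_B = 156 × sin(22°) = 58.44 m
total = 78.40 + 58.44 = 137 m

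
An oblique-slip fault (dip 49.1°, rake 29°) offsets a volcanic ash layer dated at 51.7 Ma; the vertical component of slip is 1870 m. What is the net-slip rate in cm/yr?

0.00987 cm/yr

dip-slip = throw / sin(dip) = 1870 / sin(49.1°) = 2474 m
net slip = dip-slip / sin(rake) = 2474 / sin(29°) = 5103 m
rate = 5103 m / 51.7 Ma = 0.0000987 m/yr = 0.00987 cm/yr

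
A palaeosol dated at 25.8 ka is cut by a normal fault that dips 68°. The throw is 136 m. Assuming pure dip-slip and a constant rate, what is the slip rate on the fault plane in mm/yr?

5.69 mm/yr

dip-slip = throw / sin(dip) = 136 m / sin(68°) = 146.7 m
rate = 146.7 m / 25.8 ka = 0.00569 m/yr = 5.69 mm/yr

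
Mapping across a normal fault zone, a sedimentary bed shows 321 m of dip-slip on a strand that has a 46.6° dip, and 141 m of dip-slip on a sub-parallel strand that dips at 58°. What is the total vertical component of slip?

353 m

throw_A = 321 × sin(46.6°) = 233.2 m
throw_B = 141 × sin(58°) = 119.6 m
total = 233.2 + 119.6 = 353 m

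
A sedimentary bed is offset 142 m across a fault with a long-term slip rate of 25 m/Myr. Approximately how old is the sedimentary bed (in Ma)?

5.68 Ma

age = offset / rate = 142 m / (25 m/Myr) = 5.68e+06 yr = 5.68 Ma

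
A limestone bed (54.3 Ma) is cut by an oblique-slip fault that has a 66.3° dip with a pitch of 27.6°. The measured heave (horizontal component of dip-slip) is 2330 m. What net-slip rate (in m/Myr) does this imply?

dip-slip = heave / cos(dip) = 2330 / cos(66.3°) = 5797 m
net slip = dip-slip / sin(rake) = 5797 / sin(27.6°) = 12510 m
rate = 12510 m / 54.3 Ma = 0.000230 m/yr = 230 m/Myr

230 m/Myr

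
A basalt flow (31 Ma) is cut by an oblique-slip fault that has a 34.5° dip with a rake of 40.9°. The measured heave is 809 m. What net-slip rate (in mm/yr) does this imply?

0.0484 mm/yr

dip-slip = heave / cos(dip) = 809 / cos(34.5°) = 981.6 m
net slip = dip-slip / sin(rake) = 981.6 / sin(40.9°) = 1499 m
rate = 1499 m / 31 Ma = 0.0000484 m/yr = 0.0484 mm/yr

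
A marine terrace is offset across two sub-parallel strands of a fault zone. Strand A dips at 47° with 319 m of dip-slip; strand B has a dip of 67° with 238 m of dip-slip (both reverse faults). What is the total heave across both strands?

311 m

heave_A = 319 × cos(47°) = 217.6 m
heave_B = 238 × cos(67°) = 92.99 m
total = 217.6 + 92.99 = 311 m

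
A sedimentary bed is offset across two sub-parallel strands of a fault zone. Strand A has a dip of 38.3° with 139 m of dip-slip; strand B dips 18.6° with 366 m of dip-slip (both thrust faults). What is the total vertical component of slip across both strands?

throw_A = 139 × sin(38.3°) = 86.15 m
throw_B = 366 × sin(18.6°) = 116.7 m
total = 86.15 + 116.7 = 203 m

203 m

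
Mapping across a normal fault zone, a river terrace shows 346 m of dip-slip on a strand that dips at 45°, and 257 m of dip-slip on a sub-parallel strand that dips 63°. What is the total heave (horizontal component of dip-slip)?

361 m

heave_A = 346 × cos(45°) = 244.7 m
heave_B = 257 × cos(63°) = 116.7 m
total = 244.7 + 116.7 = 361 m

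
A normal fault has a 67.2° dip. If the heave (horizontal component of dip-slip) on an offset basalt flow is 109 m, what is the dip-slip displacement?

dip-slip = heave / cos(dip) = 109 / cos(67.2°) = 281 m

281 m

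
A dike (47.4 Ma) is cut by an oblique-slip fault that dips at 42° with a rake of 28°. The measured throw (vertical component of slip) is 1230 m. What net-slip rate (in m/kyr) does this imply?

dip-slip = throw / sin(dip) = 1230 / sin(42°) = 1838 m
net slip = dip-slip / sin(rake) = 1838 / sin(28°) = 3915 m
rate = 3915 m / 47.4 Ma = 0.0000826 m/yr = 0.0826 m/kyr

0.0826 m/kyr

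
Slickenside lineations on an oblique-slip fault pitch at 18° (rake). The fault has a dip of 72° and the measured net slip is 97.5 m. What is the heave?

9.31 m

dip-slip = net slip × sin(rake) = 97.5 m × sin(18°) = 30.13 m
heave = dip-slip × cos(dip) = 30.13 × cos(72°) = 9.31 m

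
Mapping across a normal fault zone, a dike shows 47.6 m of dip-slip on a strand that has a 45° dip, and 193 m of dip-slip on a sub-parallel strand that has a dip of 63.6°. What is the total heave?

heave_A = 47.6 × cos(45°) = 33.66 m
heave_B = 193 × cos(63.6°) = 85.81 m
total = 33.66 + 85.81 = 119 m

119 m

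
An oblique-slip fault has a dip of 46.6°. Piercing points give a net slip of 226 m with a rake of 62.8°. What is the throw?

dip-slip = net slip × sin(rake) = 226 m × sin(62.8°) = 201 m
throw = dip-slip × sin(dip) = 201 × sin(46.6°) = 146 m

146 m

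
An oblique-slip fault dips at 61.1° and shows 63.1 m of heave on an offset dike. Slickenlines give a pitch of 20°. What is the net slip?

382 m

dip-slip = heave / cos(dip) = 63.1 / cos(61.1°) = 130.6 m
net slip = dip-slip / sin(rake) = 130.6 / sin(20°) = 382 m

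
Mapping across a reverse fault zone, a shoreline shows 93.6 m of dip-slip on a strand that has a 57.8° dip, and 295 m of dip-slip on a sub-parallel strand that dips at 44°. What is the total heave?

262 m

heave_A = 93.6 × cos(57.8°) = 49.88 m
heave_B = 295 × cos(44°) = 212.2 m
total = 49.88 + 212.2 = 262 m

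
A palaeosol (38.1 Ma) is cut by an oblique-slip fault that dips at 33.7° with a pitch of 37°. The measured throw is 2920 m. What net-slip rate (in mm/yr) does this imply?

dip-slip = throw / sin(dip) = 2920 / sin(33.7°) = 5263 m
net slip = dip-slip / sin(rake) = 5263 / sin(37°) = 8745 m
rate = 8745 m / 38.1 Ma = 0.000230 m/yr = 0.230 mm/yr

0.230 mm/yr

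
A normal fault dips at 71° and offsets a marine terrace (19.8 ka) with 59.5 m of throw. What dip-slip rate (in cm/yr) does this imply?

0.318 cm/yr

dip-slip = throw / sin(dip) = 59.5 m / sin(71°) = 62.93 m
rate = 62.93 m / 19.8 ka = 0.00318 m/yr = 0.318 cm/yr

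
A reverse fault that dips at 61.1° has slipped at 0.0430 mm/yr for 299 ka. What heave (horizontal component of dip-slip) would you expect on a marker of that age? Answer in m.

dip-slip = rate × time = 0.0430 mm/yr × 299 ka = 12.86 m
heave = dip-slip × cos(dip) = 12.86 × cos(61.1°) = 6.21 m

6.21 m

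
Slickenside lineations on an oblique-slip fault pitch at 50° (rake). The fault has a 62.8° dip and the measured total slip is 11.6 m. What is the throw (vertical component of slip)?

dip-slip = net slip × sin(rake) = 11.6 m × sin(50°) = 8.886 m
throw = dip-slip × sin(dip) = 8.886 × sin(62.8°) = 7.90 m

7.90 m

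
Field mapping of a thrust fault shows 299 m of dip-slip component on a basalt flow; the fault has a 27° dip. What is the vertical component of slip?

136 m

throw = dip-slip × sin(dip) = 299 m × sin(27°) = 136 m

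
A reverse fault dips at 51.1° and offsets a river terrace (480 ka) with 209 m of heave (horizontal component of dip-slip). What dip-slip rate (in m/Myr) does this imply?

dip-slip = heave / cos(dip) = 209 m / cos(51.1°) = 332.8 m
rate = 332.8 m / 480 ka = 0.000693 m/yr = 693 m/Myr

693 m/Myr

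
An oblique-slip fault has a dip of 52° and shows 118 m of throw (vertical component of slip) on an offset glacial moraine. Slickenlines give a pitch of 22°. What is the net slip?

dip-slip = throw / sin(dip) = 118 / sin(52°) = 149.7 m
net slip = dip-slip / sin(rake) = 149.7 / sin(22°) = 400 m

400 m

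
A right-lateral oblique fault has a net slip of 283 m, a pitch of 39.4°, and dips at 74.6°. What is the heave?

dip-slip = net slip × sin(rake) = 283 m × sin(39.4°) = 179.6 m
heave = dip-slip × cos(dip) = 179.6 × cos(74.6°) = 47.7 m

47.7 m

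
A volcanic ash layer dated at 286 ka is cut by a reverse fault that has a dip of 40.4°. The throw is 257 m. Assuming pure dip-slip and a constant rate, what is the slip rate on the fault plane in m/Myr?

dip-slip = throw / sin(dip) = 257 m / sin(40.4°) = 396.5 m
rate = 396.5 m / 286 ka = 0.00139 m/yr = 1390 m/Myr

1390 m/Myr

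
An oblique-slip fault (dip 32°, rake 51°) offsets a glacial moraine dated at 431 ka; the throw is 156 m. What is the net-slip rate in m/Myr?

dip-slip = throw / sin(dip) = 156 / sin(32°) = 294.4 m
net slip = dip-slip / sin(rake) = 294.4 / sin(51°) = 378.8 m
rate = 378.8 m / 431 ka = 0.000879 m/yr = 879 m/Myr

879 m/Myr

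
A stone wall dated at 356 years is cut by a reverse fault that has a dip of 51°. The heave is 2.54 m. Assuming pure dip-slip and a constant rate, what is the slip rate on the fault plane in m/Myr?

11300 m/Myr

dip-slip = heave / cos(dip) = 2.54 m / cos(51°) = 4.036 m
rate = 4.036 m / 356 years = 0.0113 m/yr = 11300 m/Myr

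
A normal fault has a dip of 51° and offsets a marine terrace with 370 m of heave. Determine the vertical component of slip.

throw = heave × tan(dip) = 370 × tan(51°) = 457 m

457 m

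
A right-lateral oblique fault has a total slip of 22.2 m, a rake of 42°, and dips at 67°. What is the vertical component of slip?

13.7 m

dip-slip = net slip × sin(rake) = 22.2 m × sin(42°) = 14.85 m
throw = dip-slip × sin(dip) = 14.85 × sin(67°) = 13.7 m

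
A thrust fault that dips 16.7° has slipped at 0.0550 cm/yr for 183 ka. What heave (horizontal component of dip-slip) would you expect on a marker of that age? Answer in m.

dip-slip = rate × time = 0.0550 cm/yr × 183 ka = 100.7 m
heave = dip-slip × cos(dip) = 100.7 × cos(16.7°) = 96.4 m

96.4 m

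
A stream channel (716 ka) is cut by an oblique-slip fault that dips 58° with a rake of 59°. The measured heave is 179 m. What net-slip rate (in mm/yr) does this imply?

dip-slip = heave / cos(dip) = 179 / cos(58°) = 337.8 m
net slip = dip-slip / sin(rake) = 337.8 / sin(59°) = 394.1 m
rate = 394.1 m / 716 ka = 0.000550 m/yr = 0.550 mm/yr

0.550 mm/yr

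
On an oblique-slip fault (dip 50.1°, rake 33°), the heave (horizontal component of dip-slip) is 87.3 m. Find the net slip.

250 m

dip-slip = heave / cos(dip) = 87.3 / cos(50.1°) = 136.1 m
net slip = dip-slip / sin(rake) = 136.1 / sin(33°) = 250 m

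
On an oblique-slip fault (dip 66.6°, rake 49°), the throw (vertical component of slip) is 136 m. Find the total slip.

dip-slip = throw / sin(dip) = 136 / sin(66.6°) = 148.2 m
net slip = dip-slip / sin(rake) = 148.2 / sin(49°) = 196 m

196 m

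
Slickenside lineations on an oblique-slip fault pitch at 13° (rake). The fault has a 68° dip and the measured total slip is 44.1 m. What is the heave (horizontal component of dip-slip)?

3.72 m

dip-slip = net slip × sin(rake) = 44.1 m × sin(13°) = 9.920 m
heave = dip-slip × cos(dip) = 9.920 × cos(68°) = 3.72 m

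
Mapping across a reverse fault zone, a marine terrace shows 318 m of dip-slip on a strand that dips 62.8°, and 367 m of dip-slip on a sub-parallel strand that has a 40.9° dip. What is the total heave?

heave_A = 318 × cos(62.8°) = 145.4 m
heave_B = 367 × cos(40.9°) = 277.4 m
total = 145.4 + 277.4 = 423 m

423 m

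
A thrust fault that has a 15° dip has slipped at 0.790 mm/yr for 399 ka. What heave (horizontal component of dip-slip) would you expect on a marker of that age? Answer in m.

304 m

dip-slip = rate × time = 0.790 mm/yr × 399 ka = 315.2 m
heave = dip-slip × cos(dip) = 315.2 × cos(15°) = 304 m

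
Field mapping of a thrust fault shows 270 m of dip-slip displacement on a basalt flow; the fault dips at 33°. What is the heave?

heave = dip-slip × cos(dip) = 270 m × cos(33°) = 226 m

226 m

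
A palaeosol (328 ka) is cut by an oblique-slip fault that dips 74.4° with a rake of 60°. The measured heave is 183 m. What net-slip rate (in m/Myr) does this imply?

2400 m/Myr

dip-slip = heave / cos(dip) = 183 / cos(74.4°) = 680.5 m
net slip = dip-slip / sin(rake) = 680.5 / sin(60°) = 785.8 m
rate = 785.8 m / 328 ka = 0.00240 m/yr = 2400 m/Myr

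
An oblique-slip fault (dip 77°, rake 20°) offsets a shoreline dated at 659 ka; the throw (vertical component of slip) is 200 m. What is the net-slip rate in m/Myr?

911 m/Myr

dip-slip = throw / sin(dip) = 200 / sin(77°) = 205.3 m
net slip = dip-slip / sin(rake) = 205.3 / sin(20°) = 600.1 m
rate = 600.1 m / 659 ka = 0.000911 m/yr = 911 m/Myr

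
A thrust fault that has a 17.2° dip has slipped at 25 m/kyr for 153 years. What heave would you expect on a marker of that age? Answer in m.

dip-slip = rate × time = 25 m/kyr × 153 years = 3.825 m
heave = dip-slip × cos(dip) = 3.825 × cos(17.2°) = 3.65 m

3.65 m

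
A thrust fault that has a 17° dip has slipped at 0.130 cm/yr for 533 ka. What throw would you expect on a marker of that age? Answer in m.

203 m

dip-slip = rate × time = 0.130 cm/yr × 533 ka = 692.9 m
throw = dip-slip × sin(dip) = 692.9 × sin(17°) = 203 m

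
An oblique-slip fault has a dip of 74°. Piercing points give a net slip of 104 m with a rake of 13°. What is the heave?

dip-slip = net slip × sin(rake) = 104 m × sin(13°) = 23.39 m
heave = dip-slip × cos(dip) = 23.39 × cos(74°) = 6.45 m

6.45 m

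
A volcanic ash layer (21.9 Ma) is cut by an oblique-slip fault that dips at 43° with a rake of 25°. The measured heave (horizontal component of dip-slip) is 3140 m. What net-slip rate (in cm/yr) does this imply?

0.0464 cm/yr

dip-slip = heave / cos(dip) = 3140 / cos(43°) = 4293 m
net slip = dip-slip / sin(rake) = 4293 / sin(25°) = 10160 m
rate = 10160 m / 21.9 Ma = 0.000464 m/yr = 0.0464 cm/yr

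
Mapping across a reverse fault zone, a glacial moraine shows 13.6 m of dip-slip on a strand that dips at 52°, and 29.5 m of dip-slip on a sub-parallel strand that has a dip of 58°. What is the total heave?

heave_A = 13.6 × cos(52°) = 8.373 m
heave_B = 29.5 × cos(58°) = 15.63 m
total = 8.373 + 15.63 = 24 m

24 m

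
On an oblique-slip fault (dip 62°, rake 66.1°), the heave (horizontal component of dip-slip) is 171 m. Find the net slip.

398 m

dip-slip = heave / cos(dip) = 171 / cos(62°) = 364.2 m
net slip = dip-slip / sin(rake) = 364.2 / sin(66.1°) = 398 m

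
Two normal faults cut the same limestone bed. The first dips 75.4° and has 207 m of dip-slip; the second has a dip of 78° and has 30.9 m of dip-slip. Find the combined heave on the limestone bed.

heave_A = 207 × cos(75.4°) = 52.18 m
heave_B = 30.9 × cos(78°) = 6.424 m
total = 52.18 + 6.424 = 58.6 m

58.6 m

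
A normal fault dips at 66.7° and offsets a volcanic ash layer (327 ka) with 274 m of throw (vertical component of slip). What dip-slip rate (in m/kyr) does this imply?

dip-slip = throw / sin(dip) = 274 m / sin(66.7°) = 298.3 m
rate = 298.3 m / 327 ka = 0.000912 m/yr = 0.912 m/kyr

0.912 m/kyr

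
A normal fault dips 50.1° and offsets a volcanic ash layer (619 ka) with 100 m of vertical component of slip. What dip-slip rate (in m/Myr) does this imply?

dip-slip = throw / sin(dip) = 100 m / sin(50.1°) = 130.4 m
rate = 130.4 m / 619 ka = 0.000211 m/yr = 211 m/Myr

211 m/Myr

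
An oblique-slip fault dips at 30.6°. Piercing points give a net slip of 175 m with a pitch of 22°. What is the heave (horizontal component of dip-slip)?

56.4 m

dip-slip = net slip × sin(rake) = 175 m × sin(22°) = 65.56 m
heave = dip-slip × cos(dip) = 65.56 × cos(30.6°) = 56.4 m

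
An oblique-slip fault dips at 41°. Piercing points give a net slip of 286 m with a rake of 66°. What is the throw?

171 m

dip-slip = net slip × sin(rake) = 286 m × sin(66°) = 261.3 m
throw = dip-slip × sin(dip) = 261.3 × sin(41°) = 171 m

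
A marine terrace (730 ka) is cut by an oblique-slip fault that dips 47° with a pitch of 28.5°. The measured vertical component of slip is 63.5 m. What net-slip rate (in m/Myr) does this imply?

dip-slip = throw / sin(dip) = 63.5 / sin(47°) = 86.83 m
net slip = dip-slip / sin(rake) = 86.83 / sin(28.5°) = 182 m
rate = 182 m / 730 ka = 0.000249 m/yr = 249 m/Myr

249 m/Myr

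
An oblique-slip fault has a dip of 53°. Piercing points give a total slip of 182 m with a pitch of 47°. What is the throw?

dip-slip = net slip × sin(rake) = 182 m × sin(47°) = 133.1 m
throw = dip-slip × sin(dip) = 133.1 × sin(53°) = 106 m

106 m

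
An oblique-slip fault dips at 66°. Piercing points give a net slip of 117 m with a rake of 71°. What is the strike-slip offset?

38.1 m

strike-slip = net slip × cos(rake) = 117 m × cos(71°) = 38.1 m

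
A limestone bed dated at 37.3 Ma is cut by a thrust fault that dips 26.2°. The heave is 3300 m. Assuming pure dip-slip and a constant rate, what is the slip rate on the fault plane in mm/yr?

0.0986 mm/yr

dip-slip = heave / cos(dip) = 3300 m / cos(26.2°) = 3678 m
rate = 3678 m / 37.3 Ma = 0.0000986 m/yr = 0.0986 mm/yr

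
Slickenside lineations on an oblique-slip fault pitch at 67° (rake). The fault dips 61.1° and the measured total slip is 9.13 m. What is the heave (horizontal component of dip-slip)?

dip-slip = net slip × sin(rake) = 9.13 m × sin(67°) = 8.404 m
heave = dip-slip × cos(dip) = 8.404 × cos(61.1°) = 4.06 m

4.06 m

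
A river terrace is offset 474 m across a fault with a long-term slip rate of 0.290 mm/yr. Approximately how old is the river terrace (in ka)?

age = offset / rate = 474 m / (0.290 mm/yr) = 1.63e+06 yr = 1630 ka

1630 ka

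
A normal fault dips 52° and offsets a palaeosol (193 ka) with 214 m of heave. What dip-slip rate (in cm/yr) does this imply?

dip-slip = heave / cos(dip) = 214 m / cos(52°) = 347.6 m
rate = 347.6 m / 193 ka = 0.00180 m/yr = 0.180 cm/yr

0.180 cm/yr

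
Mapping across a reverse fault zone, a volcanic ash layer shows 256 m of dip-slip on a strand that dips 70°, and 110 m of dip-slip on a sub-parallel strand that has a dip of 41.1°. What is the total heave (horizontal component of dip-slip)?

170 m

heave_A = 256 × cos(70°) = 87.56 m
heave_B = 110 × cos(41.1°) = 82.89 m
total = 87.56 + 82.89 = 170 m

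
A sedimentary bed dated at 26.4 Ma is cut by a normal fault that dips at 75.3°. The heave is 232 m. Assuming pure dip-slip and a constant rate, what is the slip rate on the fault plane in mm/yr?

dip-slip = heave / cos(dip) = 232 m / cos(75.3°) = 914.3 m
rate = 914.3 m / 26.4 Ma = 0.0000346 m/yr = 0.0346 mm/yr

0.0346 mm/yr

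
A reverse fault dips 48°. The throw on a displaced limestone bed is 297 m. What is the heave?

267 m

heave = throw / tan(dip) = 297 / tan(48°) = 267 m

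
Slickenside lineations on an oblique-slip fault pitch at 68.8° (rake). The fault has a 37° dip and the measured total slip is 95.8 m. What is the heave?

71.3 m

dip-slip = net slip × sin(rake) = 95.8 m × sin(68.8°) = 89.32 m
heave = dip-slip × cos(dip) = 89.32 × cos(37°) = 71.3 m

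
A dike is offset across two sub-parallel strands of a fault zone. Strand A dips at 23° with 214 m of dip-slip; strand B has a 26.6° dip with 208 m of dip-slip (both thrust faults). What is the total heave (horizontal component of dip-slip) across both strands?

heave_A = 214 × cos(23°) = 197 m
heave_B = 208 × cos(26.6°) = 186 m
total = 197 + 186 = 383 m

383 m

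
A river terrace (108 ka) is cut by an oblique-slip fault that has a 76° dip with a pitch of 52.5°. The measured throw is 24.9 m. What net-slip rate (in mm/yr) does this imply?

0.300 mm/yr

dip-slip = throw / sin(dip) = 24.9 / sin(76°) = 25.66 m
net slip = dip-slip / sin(rake) = 25.66 / sin(52.5°) = 32.35 m
rate = 32.35 m / 108 ka = 0.000300 m/yr = 0.300 mm/yr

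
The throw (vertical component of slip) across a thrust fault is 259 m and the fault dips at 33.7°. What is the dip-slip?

dip-slip = throw / sin(dip) = 259 / sin(33.7°) = 467 m

467 m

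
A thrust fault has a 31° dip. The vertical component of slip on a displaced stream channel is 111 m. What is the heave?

heave = throw / tan(dip) = 111 / tan(31°) = 185 m

185 m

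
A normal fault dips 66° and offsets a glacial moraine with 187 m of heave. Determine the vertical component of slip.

420 m

throw = heave × tan(dip) = 187 × tan(66°) = 420 m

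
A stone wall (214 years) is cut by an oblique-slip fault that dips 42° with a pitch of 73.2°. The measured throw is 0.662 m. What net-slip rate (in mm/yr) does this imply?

dip-slip = throw / sin(dip) = 0.662 / sin(42°) = 0.9893 m
net slip = dip-slip / sin(rake) = 0.9893 / sin(73.2°) = 1.033 m
rate = 1.033 m / 214 years = 0.00483 m/yr = 4.83 mm/yr

4.83 mm/yr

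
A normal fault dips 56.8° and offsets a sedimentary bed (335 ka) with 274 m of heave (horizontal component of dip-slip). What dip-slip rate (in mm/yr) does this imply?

1.49 mm/yr

dip-slip = heave / cos(dip) = 274 m / cos(56.8°) = 500.4 m
rate = 500.4 m / 335 ka = 0.00149 m/yr = 1.49 mm/yr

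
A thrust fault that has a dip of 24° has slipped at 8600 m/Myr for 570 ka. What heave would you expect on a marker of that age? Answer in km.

4.48 km

dip-slip = rate × time = 8600 m/Myr × 570 ka = 4902 m
heave = dip-slip × cos(dip) = 4902 × cos(24°) = 4480 m = 4.48 km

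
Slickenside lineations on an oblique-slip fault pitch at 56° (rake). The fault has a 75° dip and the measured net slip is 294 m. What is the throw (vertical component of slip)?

dip-slip = net slip × sin(rake) = 294 m × sin(56°) = 243.7 m
throw = dip-slip × sin(dip) = 243.7 × sin(75°) = 235 m

235 m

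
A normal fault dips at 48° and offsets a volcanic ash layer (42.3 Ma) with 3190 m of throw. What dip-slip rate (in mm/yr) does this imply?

dip-slip = throw / sin(dip) = 3190 m / sin(48°) = 4293 m
rate = 4293 m / 42.3 Ma = 0.000101 m/yr = 0.101 mm/yr

0.101 mm/yr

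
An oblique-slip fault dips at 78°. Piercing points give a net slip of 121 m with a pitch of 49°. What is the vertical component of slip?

89.3 m

dip-slip = net slip × sin(rake) = 121 m × sin(49°) = 91.32 m
throw = dip-slip × sin(dip) = 91.32 × sin(78°) = 89.3 m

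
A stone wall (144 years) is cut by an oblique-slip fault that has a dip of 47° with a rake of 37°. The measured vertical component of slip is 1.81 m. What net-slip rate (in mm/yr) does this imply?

dip-slip = throw / sin(dip) = 1.81 / sin(47°) = 2.475 m
net slip = dip-slip / sin(rake) = 2.475 / sin(37°) = 4.112 m
rate = 4.112 m / 144 years = 0.0286 m/yr = 28.6 mm/yr

28.6 mm/yr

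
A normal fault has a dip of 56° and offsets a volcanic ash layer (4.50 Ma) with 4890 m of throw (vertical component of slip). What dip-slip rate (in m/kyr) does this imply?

1.31 m/kyr

dip-slip = throw / sin(dip) = 4890 m / sin(56°) = 5898 m
rate = 5898 m / 4.50 Ma = 0.00131 m/yr = 1.31 m/kyr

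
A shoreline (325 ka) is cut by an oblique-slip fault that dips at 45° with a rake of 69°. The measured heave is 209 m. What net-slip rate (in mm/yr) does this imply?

dip-slip = heave / cos(dip) = 209 / cos(45°) = 295.6 m
net slip = dip-slip / sin(rake) = 295.6 / sin(69°) = 316.6 m
rate = 316.6 m / 325 ka = 0.000974 m/yr = 0.974 mm/yr

0.974 mm/yr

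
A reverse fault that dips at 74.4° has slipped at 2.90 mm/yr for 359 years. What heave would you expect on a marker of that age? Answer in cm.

28 cm

dip-slip = rate × time = 2.90 mm/yr × 359 years = 1.041 m
heave = dip-slip × cos(dip) = 1.041 × cos(74.4°) = 0.280 m = 28 cm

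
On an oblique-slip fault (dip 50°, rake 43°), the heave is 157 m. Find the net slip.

358 m

dip-slip = heave / cos(dip) = 157 / cos(50°) = 244.2 m
net slip = dip-slip / sin(rake) = 244.2 / sin(43°) = 358 m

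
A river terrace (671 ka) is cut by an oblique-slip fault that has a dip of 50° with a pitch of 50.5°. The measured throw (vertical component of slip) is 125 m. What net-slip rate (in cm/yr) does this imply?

0.0315 cm/yr

dip-slip = throw / sin(dip) = 125 / sin(50°) = 163.2 m
net slip = dip-slip / sin(rake) = 163.2 / sin(50.5°) = 211.5 m
rate = 211.5 m / 671 ka = 0.000315 m/yr = 0.0315 cm/yr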